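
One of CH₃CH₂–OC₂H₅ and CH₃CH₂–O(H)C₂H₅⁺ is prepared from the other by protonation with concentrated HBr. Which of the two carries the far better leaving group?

From CH₃CH₂–OC₂H₅ the departing group would be CH₃CH₂O⁻ (pKₐ(CH₃CH₂OH) ≈ 16). Strong base; alkoxides do not leave unassisted.
From CH₃CH₂–O(H)C₂H₅⁺ the leaving group is R'OH (pKₐ(R'OH₂⁺) ≈ -2.4). Neutral; leaves from a protonated ether (an oxonium ion, R–O(H)R'⁺).
Protonation with concentrated HBr works by allowing neutral ethanol, rather than ethoxide, to depart, making CH₃CH₂–O(H)C₂H₅⁺ enormously more reactive.

CH₃CH₂–O(H)C₂H₅⁺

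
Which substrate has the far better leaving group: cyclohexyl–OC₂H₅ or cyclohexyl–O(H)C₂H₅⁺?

From cyclohexyl–OC₂H₅ the departing group would be CH₃CH₂O⁻ (pKₐ(CH₃CH₂OH) ≈ 16). Strong base; alkoxides do not leave unassisted.
From cyclohexyl–O(H)C₂H₅⁺ the leaving group is R'OH (pKₐ(R'OH₂⁺) ≈ -2.4). Neutral; leaves from a protonated ether (an oxonium ion, R–O(H)R'⁺).
(In practice cyclohexyl–O(H)C₂H₅⁺ is made from cyclohexyl–OC₂H₅ by protonation with concentrated HBr, allowing neutral ethanol, rather than ethoxide, to depart.)

cyclohexyl–O(H)C₂H₅⁺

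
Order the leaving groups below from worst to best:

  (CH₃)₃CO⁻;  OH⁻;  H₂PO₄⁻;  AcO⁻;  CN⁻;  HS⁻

H₂PO₄⁻: pKₐ(H₃PO₄) ≈ 2.1
AcO⁻: pKₐ(CH₃COOH) ≈ 4.8 — resonance-stabilised but still a weak base
HS⁻: pKₐ(H₂S) ≈ 7 — larger and more polarisable than the oxygen analogue
CN⁻: pKₐ(HCN) ≈ 9.2
OH⁻: pKₐ(H₂O) ≈ 15.7
(CH₃)₃CO⁻: pKₐ(t-BuOH) ≈ 18 — bulky, strongly basic alkoxide
Listed from poorest to best leaving group as asked.

(CH₃)₃CO⁻ < OH⁻ < CN⁻ < HS⁻ < AcO⁻ < H₂PO₄⁻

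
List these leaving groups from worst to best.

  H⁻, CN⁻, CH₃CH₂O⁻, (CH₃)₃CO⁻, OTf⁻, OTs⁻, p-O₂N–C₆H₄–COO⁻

H⁻ < (CH₃)₃CO⁻ < CH₃CH₂O⁻ < CN⁻ < p-O₂N–C₆H₄–COO⁻ < OTs⁻ < OTf⁻

OTf⁻: pKₐ(CF₃SO₃H (triflic acid)) ≈ -14
OTs⁻: pKₐ(p-CH₃C₆H₄SO₃H (TsOH)) ≈ -2.8
p-O₂N–C₆H₄–COO⁻: pKₐ(p-nitrobenzoic acid) ≈ 3.4
CN⁻: pKₐ(HCN) ≈ 9.2
CH₃CH₂O⁻: pKₐ(CH₃CH₂OH) ≈ 16
(CH₃)₃CO⁻: pKₐ(t-BuOH) ≈ 18
H⁻: pKₐ(H₂) ≈ 36
Listed from poorest to best leaving group as asked.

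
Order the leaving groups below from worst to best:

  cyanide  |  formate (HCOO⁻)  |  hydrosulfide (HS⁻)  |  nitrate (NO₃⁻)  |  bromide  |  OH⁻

OH⁻ < cyanide < hydrosulfide (HS⁻) < formate (HCOO⁻) < nitrate (NO₃⁻) < bromide

bromide: pKₐ(HBr) ≈ -9
nitrate (NO₃⁻): pKₐ(HNO₃) ≈ -1.3
formate (HCOO⁻): pKₐ(HCOOH) ≈ 3.8
hydrosulfide (HS⁻): pKₐ(H₂S) ≈ 7
cyanide: pKₐ(HCN) ≈ 9.2
OH⁻: pKₐ(H₂O) ≈ 15.7
Reversing gives the worst-to-best order requested.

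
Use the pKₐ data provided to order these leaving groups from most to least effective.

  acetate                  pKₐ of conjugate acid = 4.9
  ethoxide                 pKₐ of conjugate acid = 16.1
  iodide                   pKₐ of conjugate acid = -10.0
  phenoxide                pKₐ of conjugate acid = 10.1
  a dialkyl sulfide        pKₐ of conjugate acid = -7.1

Lower conjugate-acid pKₐ ⇒ weaker base ⇒ better leaving group.
Sorting by the given values: iodide (-10.0), a dialkyl sulfide (-7.1), acetate (4.9), phenoxide (10.1), ethoxide (16.1).

iodide > a dialkyl sulfide > acetate > phenoxide > ethoxide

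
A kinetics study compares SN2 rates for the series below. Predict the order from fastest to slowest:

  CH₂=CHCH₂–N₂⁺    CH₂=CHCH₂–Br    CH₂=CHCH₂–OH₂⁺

Same R in every case — rank the leaving groups.
Leaving-group ability tracks the stability of the departed species; conjugate-acid pKₐ is the usual yardstick (lower pKₐ → better LG).
CH₂=CHCH₂–N₂⁺ loses N₂: no meaningful conjugate acid; N₂ departs as an exceptionally stable neutral molecule
CH₂=CHCH₂–Br loses Br⁻: pKₐ(HBr) ≈ -9
CH₂=CHCH₂–OH₂⁺ loses H₂O: pKₐ(H₃O⁺) ≈ -1.7

CH₂=CHCH₂–N₂⁺ > CH₂=CHCH₂–Br > CH₂=CHCH₂–OH₂⁺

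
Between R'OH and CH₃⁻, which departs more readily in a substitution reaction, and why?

R'OH

R'OH is the better leaving group.
pKₐ(R'OH₂⁺) ≈ -2.4 versus pKₐ(CH₄) ≈ 48: R'OH is the much weaker base.
Neutral; leaves from a protonated ether (an oxonium ion, R–O(H)R'⁺).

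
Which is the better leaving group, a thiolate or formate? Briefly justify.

formate is the better leaving group.
pKₐ(HCOOH) ≈ 3.8 versus pKₐ(RSH (a thiol)) ≈ 10.5: formate is the much weaker base.
Resonance-stabilised carboxylate.

formate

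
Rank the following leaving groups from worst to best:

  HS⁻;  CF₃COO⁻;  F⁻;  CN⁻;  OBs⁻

CN⁻ < HS⁻ < F⁻ < CF₃COO⁻ < OBs⁻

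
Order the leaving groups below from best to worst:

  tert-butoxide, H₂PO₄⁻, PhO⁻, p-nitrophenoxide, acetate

H₂PO₄⁻: pKₐ(H₃PO₄) ≈ 2.1
acetate: pKₐ(CH₃COOH) ≈ 4.8
p-nitrophenoxide: pKₐ(p-nitrophenol) ≈ 7.2
PhO⁻: pKₐ(C₆H₅OH (phenol)) ≈ 10
tert-butoxide: pKₐ(t-BuOH) ≈ 18

H₂PO₄⁻ > acetate > p-nitrophenoxide > PhO⁻ > tert-butoxide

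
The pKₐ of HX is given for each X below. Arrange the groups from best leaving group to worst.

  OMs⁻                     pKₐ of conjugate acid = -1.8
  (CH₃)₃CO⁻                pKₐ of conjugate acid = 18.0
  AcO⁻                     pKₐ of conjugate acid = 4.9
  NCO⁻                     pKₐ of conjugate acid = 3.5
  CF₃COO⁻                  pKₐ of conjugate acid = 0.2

OMs⁻ > CF₃COO⁻ > NCO⁻ > AcO⁻ > (CH₃)₃CO⁻

Lower conjugate-acid pKₐ ⇒ weaker base ⇒ better leaving group.
Sorting by the given values: OMs⁻ (-1.8), CF₃COO⁻ (0.2), NCO⁻ (3.5), AcO⁻ (4.9), (CH₃)₃CO⁻ (18.0).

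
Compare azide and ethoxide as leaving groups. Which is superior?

azide

azide is the better leaving group.
pKₐ(HN₃) ≈ 4.7 versus pKₐ(CH₃CH₂OH) ≈ 16: azide is the much weaker base.
Linear, resonance-stabilised.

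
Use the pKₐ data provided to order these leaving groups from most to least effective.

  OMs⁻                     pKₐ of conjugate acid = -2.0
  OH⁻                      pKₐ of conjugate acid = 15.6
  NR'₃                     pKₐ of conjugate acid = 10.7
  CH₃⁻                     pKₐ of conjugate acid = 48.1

OMs⁻ > NR'₃ > OH⁻ > CH₃⁻

Lower conjugate-acid pKₐ ⇒ weaker base ⇒ better leaving group.
Sorting by the given values: OMs⁻ (-2.0), NR'₃ (10.7), OH⁻ (15.6), CH₃⁻ (48.1).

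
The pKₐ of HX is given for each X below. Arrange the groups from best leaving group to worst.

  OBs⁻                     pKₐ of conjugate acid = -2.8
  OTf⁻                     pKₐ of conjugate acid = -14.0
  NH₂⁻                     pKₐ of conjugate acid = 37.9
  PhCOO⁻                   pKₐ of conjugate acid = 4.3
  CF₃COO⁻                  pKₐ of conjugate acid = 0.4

Lower conjugate-acid pKₐ ⇒ weaker base ⇒ better leaving group.
Sorting by the given values: OTf⁻ (-14.0), OBs⁻ (-2.8), CF₃COO⁻ (0.4), PhCOO⁻ (4.3), NH₂⁻ (37.9).

OTf⁻ > OBs⁻ > CF₃COO⁻ > PhCOO⁻ > NH₂⁻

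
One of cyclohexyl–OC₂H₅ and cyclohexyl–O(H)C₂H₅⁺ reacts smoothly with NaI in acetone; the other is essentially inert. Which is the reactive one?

cyclohexyl–O(H)C₂H₅⁺

From cyclohexyl–OC₂H₅ the departing group would be CH₃CH₂O⁻ (pKₐ(CH₃CH₂OH) ≈ 16). Strong base; alkoxides do not leave unassisted.
From cyclohexyl–O(H)C₂H₅⁺ the leaving group is R'OH (pKₐ(R'OH₂⁺) ≈ -2.4). Neutral; leaves from a protonated ether (an oxonium ion, R–O(H)R'⁺).
(In practice cyclohexyl–O(H)C₂H₅⁺ is made from cyclohexyl–OC₂H₅ by protonation with concentrated HBr, allowing neutral ethanol, rather than ethoxide, to depart.)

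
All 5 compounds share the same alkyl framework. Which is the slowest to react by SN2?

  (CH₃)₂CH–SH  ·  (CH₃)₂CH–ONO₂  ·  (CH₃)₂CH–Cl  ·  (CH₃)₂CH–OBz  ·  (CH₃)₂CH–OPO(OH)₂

(CH₃)₂CH–SH

Identical carbon frameworks mean the comparison reduces to leaving-group quality.
Rank by basicity of the departing species: weakest base leaves most easily.
(CH₃)₂CH–Cl loses Cl⁻: pKₐ(HCl) ≈ -7
(CH₃)₂CH–ONO₂ loses NO₃⁻: pKₐ(HNO₃) ≈ -1.3
(CH₃)₂CH–OPO(OH)₂ loses H₂PO₄⁻: pKₐ(H₃PO₄) ≈ 2.1
(CH₃)₂CH–OBz loses PhCOO⁻: pKₐ(C₆H₅COOH) ≈ 4.2
(CH₃)₂CH–SH loses HS⁻: pKₐ(H₂S) ≈ 7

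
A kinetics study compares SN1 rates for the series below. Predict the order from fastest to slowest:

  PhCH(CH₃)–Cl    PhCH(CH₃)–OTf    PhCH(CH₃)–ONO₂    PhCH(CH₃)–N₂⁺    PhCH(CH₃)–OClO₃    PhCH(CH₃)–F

With the same alkyl group throughout, only the leaving group differentiates the rates.
Rank by basicity of the departing species: weakest base leaves most easily.
PhCH(CH₃)–N₂⁺ loses N₂: no meaningful conjugate acid; N₂ departs as an exceptionally stable neutral molecule
PhCH(CH₃)–OTf loses OTf⁻: pKₐ(CF₃SO₃H (triflic acid)) ≈ -14
PhCH(CH₃)–OClO₃ loses ClO₄⁻: pKₐ(HClO₄) ≈ -10
PhCH(CH₃)–Cl loses Cl⁻: pKₐ(HCl) ≈ -7
PhCH(CH₃)–ONO₂ loses NO₃⁻: pKₐ(HNO₃) ≈ -1.3
PhCH(CH₃)–F loses F⁻: pKₐ(HF) ≈ 3.2

PhCH(CH₃)–N₂⁺ > PhCH(CH₃)–OTf > PhCH(CH₃)–OClO₃ > PhCH(CH₃)–Cl > PhCH(CH₃)–ONO₂ > PhCH(CH₃)–F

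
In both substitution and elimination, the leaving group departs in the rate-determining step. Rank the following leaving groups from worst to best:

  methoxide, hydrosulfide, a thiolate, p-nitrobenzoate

methoxide < a thiolate < hydrosulfide < p-nitrobenzoate

Rank by basicity of the departing species: weakest base leaves most easily.
p-nitrobenzoate: pKₐ(p-nitrobenzoic acid) ≈ 3.4 — electron-withdrawing nitro group stabilises the carboxylate
hydrosulfide: pKₐ(H₂S) ≈ 7 — larger and more polarisable than the oxygen analogue
a thiolate: pKₐ(RSH (a thiol)) ≈ 10.5 — moderately basic; rarely leaves without activation
methoxide: pKₐ(CH₃OH) ≈ 15.5 — strong base; alkoxides do not leave unassisted
Listed from poorest to best leaving group as asked.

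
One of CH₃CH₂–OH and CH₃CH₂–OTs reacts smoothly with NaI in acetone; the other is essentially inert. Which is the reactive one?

From CH₃CH₂–OH the departing group would be OH⁻ (pKₐ(H₂O) ≈ 15.7). Strong base; essentially never leaves without prior activation.
From CH₃CH₂–OTs the leaving group is OTs⁻ (pKₐ(p-CH₃C₆H₄SO₃H (TsOH)) ≈ -2.8). Resonance-delocalised arenesulfonate.
(In practice CH₃CH₂–OTs is made from CH₃CH₂–OH by treatment with TsCl / pyridine, converting the hydroxyl into a tosylate.)

CH₃CH₂–OTs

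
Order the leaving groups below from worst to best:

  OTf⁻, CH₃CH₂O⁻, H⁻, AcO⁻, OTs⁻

Leaving-group ability tracks the stability of the departed species; conjugate-acid pKₐ is the usual yardstick (lower pKₐ → better LG).
OTf⁻: pKₐ(CF₃SO₃H (triflic acid)) ≈ -14
OTs⁻: pKₐ(p-CH₃C₆H₄SO₃H (TsOH)) ≈ -2.8
AcO⁻: pKₐ(CH₃COOH) ≈ 4.8
CH₃CH₂O⁻: pKₐ(CH₃CH₂OH) ≈ 16
H⁻: pKₐ(H₂) ≈ 36
The question asks for worst first, so the sequence is read in increasing leaving-group ability.

H⁻ < CH₃CH₂O⁻ < AcO⁻ < OTs⁻ < OTf⁻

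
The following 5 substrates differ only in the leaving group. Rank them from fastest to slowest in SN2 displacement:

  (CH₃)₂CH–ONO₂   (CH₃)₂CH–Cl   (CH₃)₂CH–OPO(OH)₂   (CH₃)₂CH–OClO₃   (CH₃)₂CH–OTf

(CH₃)₂CH–OTf > (CH₃)₂CH–OClO₃ > (CH₃)₂CH–Cl > (CH₃)₂CH–ONO₂ > (CH₃)₂CH–OPO(OH)₂

With the same alkyl group throughout, only the leaving group differentiates the rates.
Rank by basicity of the departing species: weakest base leaves most easily.
(CH₃)₂CH–OTf loses OTf⁻: pKₐ(CF₃SO₃H (triflic acid)) ≈ -14
(CH₃)₂CH–OClO₃ loses ClO₄⁻: pKₐ(HClO₄) ≈ -10
(CH₃)₂CH–Cl loses Cl⁻: pKₐ(HCl) ≈ -7
(CH₃)₂CH–ONO₂ loses NO₃⁻: pKₐ(HNO₃) ≈ -1.3
(CH₃)₂CH–OPO(OH)₂ loses H₂PO₄⁻: pKₐ(H₃PO₄) ≈ 2.1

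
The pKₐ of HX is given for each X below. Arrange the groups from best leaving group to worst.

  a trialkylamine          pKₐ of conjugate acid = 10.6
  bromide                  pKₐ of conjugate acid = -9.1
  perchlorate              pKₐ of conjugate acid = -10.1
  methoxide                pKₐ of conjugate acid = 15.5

perchlorate > bromide > a trialkylamine > methoxide

Lower conjugate-acid pKₐ ⇒ weaker base ⇒ better leaving group.
Sorting by the given values: perchlorate (-10.1), bromide (-9.1), a trialkylamine (10.6), methoxide (15.5).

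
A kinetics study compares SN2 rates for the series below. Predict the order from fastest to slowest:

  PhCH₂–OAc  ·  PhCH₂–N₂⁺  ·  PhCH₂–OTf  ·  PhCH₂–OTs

PhCH₂–N₂⁺ > PhCH₂–OTf > PhCH₂–OTs > PhCH₂–OAc

Same R in every case — rank the leaving groups.
Leaving-group ability tracks the stability of the departed species; conjugate-acid pKₐ is the usual yardstick (lower pKₐ → better LG).
PhCH₂–N₂⁺ loses N₂: no meaningful conjugate acid; N₂ departs as an exceptionally stable neutral molecule
PhCH₂–OTf loses OTf⁻: pKₐ(CF₃SO₃H (triflic acid)) ≈ -14
PhCH₂–OTs loses OTs⁻: pKₐ(p-CH₃C₆H₄SO₃H (TsOH)) ≈ -2.8
PhCH₂–OAc loses AcO⁻: pKₐ(CH₃COOH) ≈ 4.8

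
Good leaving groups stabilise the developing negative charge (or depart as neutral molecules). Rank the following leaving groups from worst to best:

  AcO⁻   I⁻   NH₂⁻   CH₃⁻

I⁻: pKₐ(HI) ≈ -10
AcO⁻: pKₐ(CH₃COOH) ≈ 4.8
NH₂⁻: pKₐ(NH₃) ≈ 38
CH₃⁻: pKₐ(CH₄) ≈ 48
Reversing gives the worst-to-best order requested.

CH₃⁻ < NH₂⁻ < AcO⁻ < I⁻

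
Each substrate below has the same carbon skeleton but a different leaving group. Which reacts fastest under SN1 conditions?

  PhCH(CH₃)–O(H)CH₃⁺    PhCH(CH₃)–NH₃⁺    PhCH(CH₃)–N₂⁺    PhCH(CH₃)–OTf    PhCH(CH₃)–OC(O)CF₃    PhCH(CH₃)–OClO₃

The skeletons are identical, so relative rate is governed entirely by leaving-group ability.
Rank by basicity of the departing species: weakest base leaves most easily.
PhCH(CH₃)–N₂⁺ loses N₂: no meaningful conjugate acid; N₂ departs as an exceptionally stable neutral molecule
PhCH(CH₃)–OTf loses OTf⁻: pKₐ(CF₃SO₃H (triflic acid)) ≈ -14
PhCH(CH₃)–OClO₃ loses ClO₄⁻: pKₐ(HClO₄) ≈ -10
PhCH(CH₃)–O(H)CH₃⁺ loses R'OH: pKₐ(R'OH₂⁺) ≈ -2.4
PhCH(CH₃)–OC(O)CF₃ loses CF₃COO⁻: pKₐ(CF₃COOH) ≈ 0.2
PhCH(CH₃)–NH₃⁺ loses NH₃: pKₐ(NH₄⁺) ≈ 9.2

PhCH(CH₃)–N₂⁺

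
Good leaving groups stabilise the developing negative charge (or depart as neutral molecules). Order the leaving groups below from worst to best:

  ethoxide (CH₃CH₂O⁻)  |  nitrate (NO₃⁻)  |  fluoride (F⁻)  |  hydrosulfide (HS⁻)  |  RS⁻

Leaving-group ability tracks the stability of the departed species; conjugate-acid pKₐ is the usual yardstick (lower pKₐ → better LG).
nitrate (NO₃⁻): pKₐ(HNO₃) ≈ -1.3
fluoride (F⁻): pKₐ(HF) ≈ 3.2
hydrosulfide (HS⁻): pKₐ(H₂S) ≈ 7
RS⁻: pKₐ(RSH (a thiol)) ≈ 10.5
ethoxide (CH₃CH₂O⁻): pKₐ(CH₃CH₂OH) ≈ 16
The question asks for worst first, so the sequence is read in increasing leaving-group ability.

ethoxide (CH₃CH₂O⁻) < RS⁻ < hydrosulfide (HS⁻) < fluoride (F⁻) < nitrate (NO₃⁻)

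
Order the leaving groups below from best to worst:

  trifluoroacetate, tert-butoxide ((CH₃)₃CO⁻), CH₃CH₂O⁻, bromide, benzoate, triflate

triflate > bromide > trifluoroacetate > benzoate > CH₃CH₂O⁻ > tert-butoxide ((CH₃)₃CO⁻)

triflate: pKₐ(CF₃SO₃H (triflic acid)) ≈ -14 — charge spread over three oxygens and a CF₃ group; the premier leaving group in synthesis
bromide: pKₐ(HBr) ≈ -9 — weak base; good leaving group
trifluoroacetate: pKₐ(CF₃COOH) ≈ 0.2 — strongly electron-withdrawing CF₃ stabilises the carboxylate
benzoate: pKₐ(C₆H₅COOH) ≈ 4.2 — aryl carboxylate
CH₃CH₂O⁻: pKₐ(CH₃CH₂OH) ≈ 16 — strong base; alkoxides do not leave unassisted
tert-butoxide ((CH₃)₃CO⁻): pKₐ(t-BuOH) ≈ 18 — bulky, strongly basic alkoxide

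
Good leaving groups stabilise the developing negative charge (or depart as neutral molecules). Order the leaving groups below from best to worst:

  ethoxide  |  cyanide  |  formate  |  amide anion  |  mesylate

Leaving-group ability tracks the stability of the departed species; conjugate-acid pKₐ is the usual yardstick (lower pKₐ → better LG).
mesylate: pKₐ(CH₃SO₃H (MsOH)) ≈ -1.9
formate: pKₐ(HCOOH) ≈ 3.8
cyanide: pKₐ(HCN) ≈ 9.2 — sp carbon stabilises the charge somewhat, but still a poor LG
ethoxide: pKₐ(CH₃CH₂OH) ≈ 16
amide anion: pKₐ(NH₃) ≈ 38 — extremely strong base; never a leaving group

mesylate > formate > cyanide > ethoxide > amide anion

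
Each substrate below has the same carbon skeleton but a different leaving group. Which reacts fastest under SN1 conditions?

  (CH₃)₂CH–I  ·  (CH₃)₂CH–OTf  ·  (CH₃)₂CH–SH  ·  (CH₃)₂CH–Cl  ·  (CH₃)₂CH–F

(CH₃)₂CH–OTf

The skeletons are identical, so relative rate is governed entirely by leaving-group ability.
Leaving-group ability tracks the stability of the departed species; conjugate-acid pKₐ is the usual yardstick (lower pKₐ → better LG).
(CH₃)₂CH–OTf loses OTf⁻: pKₐ(CF₃SO₃H (triflic acid)) ≈ -14
(CH₃)₂CH–I loses I⁻: pKₐ(HI) ≈ -10
(CH₃)₂CH–Cl loses Cl⁻: pKₐ(HCl) ≈ -7
(CH₃)₂CH–F loses F⁻: pKₐ(HF) ≈ 3.2
(CH₃)₂CH–SH loses HS⁻: pKₐ(H₂S) ≈ 7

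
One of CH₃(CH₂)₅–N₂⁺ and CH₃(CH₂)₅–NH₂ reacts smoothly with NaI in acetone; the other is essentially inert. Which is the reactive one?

From CH₃(CH₂)₅–NH₂ the departing group would be NH₂⁻ (pKₐ(NH₃) ≈ 38). Extremely strong base; never a leaving group.
From CH₃(CH₂)₅–N₂⁺ the leaving group is N₂ (no meaningful conjugate acid; N₂ departs as an exceptionally stable neutral molecule).
(In practice CH₃(CH₂)₅–N₂⁺ is made from CH₃(CH₂)₅–NH₂ by diazotisation (NaNO₂ / HCl, 0 °C), generating a diazonium salt that expels N₂.)

CH₃(CH₂)₅–N₂⁺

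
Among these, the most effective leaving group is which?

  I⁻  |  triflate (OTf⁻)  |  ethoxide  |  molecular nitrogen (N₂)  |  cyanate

molecular nitrogen (N₂)

Leaving-group ability tracks the stability of the departed species; conjugate-acid pKₐ is the usual yardstick (lower pKₐ → better LG).
molecular nitrogen (N₂): no meaningful conjugate acid; N₂ departs as an exceptionally stable neutral molecule
triflate (OTf⁻): pKₐ(CF₃SO₃H (triflic acid)) ≈ -14
I⁻: pKₐ(HI) ≈ -10
cyanate: pKₐ(HOCN) ≈ 3.5
ethoxide: pKₐ(CH₃CH₂OH) ≈ 16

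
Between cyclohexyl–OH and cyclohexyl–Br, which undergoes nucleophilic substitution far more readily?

From cyclohexyl–OH the departing group would be OH⁻ (pKₐ(H₂O) ≈ 15.7). Strong base; essentially never leaves without prior activation.
From cyclohexyl–Br the leaving group is Br⁻ (pKₐ(HBr) ≈ -9). Weak base; good leaving group.
(In practice cyclohexyl–Br is made from cyclohexyl–OH by treatment with PBr₃, replacing the hydroxyl with bromide.)

cyclohexyl–Br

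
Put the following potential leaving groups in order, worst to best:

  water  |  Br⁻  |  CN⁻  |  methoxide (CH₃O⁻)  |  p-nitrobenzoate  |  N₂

methoxide (CH₃O⁻) < CN⁻ < p-nitrobenzoate < water < Br⁻ < N₂

A good leaving group is a weak base: the lower the pKₐ of its conjugate acid, the more readily it departs.
N₂: no meaningful conjugate acid; N₂ departs as an exceptionally stable neutral molecule
Br⁻: pKₐ(HBr) ≈ -9
water: pKₐ(H₃O⁺) ≈ -1.7
p-nitrobenzoate: pKₐ(p-nitrobenzoic acid) ≈ 3.4
CN⁻: pKₐ(HCN) ≈ 9.2
methoxide (CH₃O⁻): pKₐ(CH₃OH) ≈ 15.5
Listed from poorest to best leaving group as asked.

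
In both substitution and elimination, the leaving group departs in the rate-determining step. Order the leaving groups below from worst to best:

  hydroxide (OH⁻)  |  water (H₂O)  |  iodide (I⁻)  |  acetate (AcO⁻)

hydroxide (OH⁻) < acetate (AcO⁻) < water (H₂O) < iodide (I⁻)

The more stable X⁻ (or X) is on its own — i.e. the weaker a base it is — the better a leaving group it makes.
iodide (I⁻): pKₐ(HI) ≈ -10
water (H₂O): pKₐ(H₃O⁺) ≈ -1.7
acetate (AcO⁻): pKₐ(CH₃COOH) ≈ 4.8
hydroxide (OH⁻): pKₐ(H₂O) ≈ 15.7
Listed from poorest to best leaving group as asked.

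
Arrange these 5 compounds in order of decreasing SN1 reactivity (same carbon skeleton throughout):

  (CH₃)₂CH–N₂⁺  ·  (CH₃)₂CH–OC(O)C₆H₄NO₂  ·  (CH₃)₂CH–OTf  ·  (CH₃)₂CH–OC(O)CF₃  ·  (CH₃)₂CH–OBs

(CH₃)₂CH–N₂⁺ > (CH₃)₂CH–OTf > (CH₃)₂CH–OBs > (CH₃)₂CH–OC(O)CF₃ > (CH₃)₂CH–OC(O)C₆H₄NO₂

With the same alkyl group throughout, only the leaving group differentiates the rates.
Rank by basicity of the departing species: weakest base leaves most easily.
(CH₃)₂CH–N₂⁺ loses N₂: no meaningful conjugate acid; N₂ departs as an exceptionally stable neutral molecule
(CH₃)₂CH–OTf loses OTf⁻: pKₐ(CF₃SO₃H (triflic acid)) ≈ -14
(CH₃)₂CH–OBs loses OBs⁻: pKₐ(p-BrC₆H₄SO₃H) ≈ -2.8
(CH₃)₂CH–OC(O)CF₃ loses CF₃COO⁻: pKₐ(CF₃COOH) ≈ 0.2
(CH₃)₂CH–OC(O)C₆H₄NO₂ loses p-O₂N–C₆H₄–COO⁻: pKₐ(p-nitrobenzoic acid) ≈ 3.4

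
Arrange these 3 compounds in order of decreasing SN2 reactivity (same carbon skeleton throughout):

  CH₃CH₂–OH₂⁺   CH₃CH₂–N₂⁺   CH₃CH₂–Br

CH₃CH₂–N₂⁺ > CH₃CH₂–Br > CH₃CH₂–OH₂⁺

With the same alkyl group throughout, only the leaving group differentiates the rates.
The more stable X⁻ (or X) is on its own — i.e. the weaker a base it is — the better a leaving group it makes.
CH₃CH₂–N₂⁺ loses N₂: no meaningful conjugate acid; N₂ departs as an exceptionally stable neutral molecule
CH₃CH₂–Br loses Br⁻: pKₐ(HBr) ≈ -9
CH₃CH₂–OH₂⁺ loses H₂O: pKₐ(H₃O⁺) ≈ -1.7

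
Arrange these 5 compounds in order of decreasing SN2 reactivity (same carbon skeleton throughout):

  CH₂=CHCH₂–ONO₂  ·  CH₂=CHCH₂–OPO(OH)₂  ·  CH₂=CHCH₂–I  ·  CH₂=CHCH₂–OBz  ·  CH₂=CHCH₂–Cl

With the same alkyl group throughout, only the leaving group differentiates the rates.
Leaving-group ability tracks the stability of the departed species; conjugate-acid pKₐ is the usual yardstick (lower pKₐ → better LG).
CH₂=CHCH₂–I loses I⁻: pKₐ(HI) ≈ -10
CH₂=CHCH₂–Cl loses Cl⁻: pKₐ(HCl) ≈ -7
CH₂=CHCH₂–ONO₂ loses NO₃⁻: pKₐ(HNO₃) ≈ -1.3
CH₂=CHCH₂–OPO(OH)₂ loses H₂PO₄⁻: pKₐ(H₃PO₄) ≈ 2.1
CH₂=CHCH₂–OBz loses PhCOO⁻: pKₐ(C₆H₅COOH) ≈ 4.2

CH₂=CHCH₂–I > CH₂=CHCH₂–Cl > CH₂=CHCH₂–ONO₂ > CH₂=CHCH₂–OPO(OH)₂ > CH₂=CHCH₂–OBz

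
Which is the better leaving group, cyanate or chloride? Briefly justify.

chloride is the better leaving group.
pKₐ(HCl) ≈ -7 versus pKₐ(HOCN) ≈ 3.5: chloride is the much weaker base.
Moderately weak base.

chloride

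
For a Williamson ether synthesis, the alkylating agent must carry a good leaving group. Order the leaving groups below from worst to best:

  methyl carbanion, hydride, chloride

methyl carbanion < hydride < chloride

chloride: pKₐ(HCl) ≈ -7
hydride: pKₐ(H₂) ≈ 36
methyl carbanion: pKₐ(CH₄) ≈ 48
The question asks for worst first, so the sequence is read in increasing leaving-group ability.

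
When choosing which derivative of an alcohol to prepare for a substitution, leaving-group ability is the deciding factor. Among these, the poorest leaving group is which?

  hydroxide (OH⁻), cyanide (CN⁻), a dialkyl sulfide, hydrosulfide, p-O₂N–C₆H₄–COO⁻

hydroxide (OH⁻)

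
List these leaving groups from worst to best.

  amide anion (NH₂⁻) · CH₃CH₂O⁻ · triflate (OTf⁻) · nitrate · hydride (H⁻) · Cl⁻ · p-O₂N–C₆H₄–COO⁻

triflate (OTf⁻): pKₐ(CF₃SO₃H (triflic acid)) ≈ -14
Cl⁻: pKₐ(HCl) ≈ -7
nitrate: pKₐ(HNO₃) ≈ -1.3 — resonance-delocalised over three oxygens
p-O₂N–C₆H₄–COO⁻: pKₐ(p-nitrobenzoic acid) ≈ 3.4
CH₃CH₂O⁻: pKₐ(CH₃CH₂OH) ≈ 16
hydride (H⁻): pKₐ(H₂) ≈ 36 — extremely strong base; leaves only in special hydride-transfer contexts
amide anion (NH₂⁻): pKₐ(NH₃) ≈ 38
The question asks for worst first, so the sequence is read in increasing leaving-group ability.

amide anion (NH₂⁻) < hydride (H⁻) < CH₃CH₂O⁻ < p-O₂N–C₆H₄–COO⁻ < nitrate < Cl⁻ < triflate (OTf⁻)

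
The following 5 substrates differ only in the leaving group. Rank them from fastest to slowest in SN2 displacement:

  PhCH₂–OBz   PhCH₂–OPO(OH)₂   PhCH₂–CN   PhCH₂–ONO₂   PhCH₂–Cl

PhCH₂–Cl > PhCH₂–ONO₂ > PhCH₂–OPO(OH)₂ > PhCH₂–OBz > PhCH₂–CN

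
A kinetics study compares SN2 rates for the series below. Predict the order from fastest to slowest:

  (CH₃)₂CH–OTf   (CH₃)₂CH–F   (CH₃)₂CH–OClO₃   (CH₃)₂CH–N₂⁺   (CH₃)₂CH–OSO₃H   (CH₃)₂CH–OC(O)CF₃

(CH₃)₂CH–N₂⁺ > (CH₃)₂CH–OTf > (CH₃)₂CH–OClO₃ > (CH₃)₂CH–OSO₃H > (CH₃)₂CH–OC(O)CF₃ > (CH₃)₂CH–F

Identical carbon frameworks mean the comparison reduces to leaving-group quality.
Leaving-group ability tracks the stability of the departed species; conjugate-acid pKₐ is the usual yardstick (lower pKₐ → better LG).
(CH₃)₂CH–N₂⁺ loses N₂: no meaningful conjugate acid; N₂ departs as an exceptionally stable neutral molecule
(CH₃)₂CH–OTf loses OTf⁻: pKₐ(CF₃SO₃H (triflic acid)) ≈ -14
(CH₃)₂CH–OClO₃ loses ClO₄⁻: pKₐ(HClO₄) ≈ -10
(CH₃)₂CH–OSO₃H loses HSO₄⁻: pKₐ(H₂SO₄) ≈ -3
(CH₃)₂CH–OC(O)CF₃ loses CF₃COO⁻: pKₐ(CF₃COOH) ≈ 0.2
(CH₃)₂CH–F loses F⁻: pKₐ(HF) ≈ 3.2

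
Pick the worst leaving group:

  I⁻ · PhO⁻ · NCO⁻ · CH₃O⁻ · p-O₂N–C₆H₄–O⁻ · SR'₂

CH₃O⁻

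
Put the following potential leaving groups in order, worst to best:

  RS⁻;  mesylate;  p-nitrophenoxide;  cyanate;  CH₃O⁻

Rank by basicity of the departing species: weakest base leaves most easily.
mesylate: pKₐ(CH₃SO₃H (MsOH)) ≈ -1.9
cyanate: pKₐ(HOCN) ≈ 3.5
p-nitrophenoxide: pKₐ(p-nitrophenol) ≈ 7.2
RS⁻: pKₐ(RSH (a thiol)) ≈ 10.5
CH₃O⁻: pKₐ(CH₃OH) ≈ 15.5
Listed from poorest to best leaving group as asked.

CH₃O⁻ < RS⁻ < p-nitrophenoxide < cyanate < mesylate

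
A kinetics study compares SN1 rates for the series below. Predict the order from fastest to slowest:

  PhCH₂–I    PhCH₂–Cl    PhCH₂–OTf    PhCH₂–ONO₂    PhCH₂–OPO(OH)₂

PhCH₂–OTf > PhCH₂–I > PhCH₂–Cl > PhCH₂–ONO₂ > PhCH₂–OPO(OH)₂

Same R in every case — rank the leaving groups.
Leaving-group ability tracks the stability of the departed species; conjugate-acid pKₐ is the usual yardstick (lower pKₐ → better LG).
PhCH₂–OTf loses OTf⁻: pKₐ(CF₃SO₃H (triflic acid)) ≈ -14
PhCH₂–I loses I⁻: pKₐ(HI) ≈ -10
PhCH₂–Cl loses Cl⁻: pKₐ(HCl) ≈ -7
PhCH₂–ONO₂ loses NO₃⁻: pKₐ(HNO₃) ≈ -1.3
PhCH₂–OPO(OH)₂ loses H₂PO₄⁻: pKₐ(H₃PO₄) ≈ 2.1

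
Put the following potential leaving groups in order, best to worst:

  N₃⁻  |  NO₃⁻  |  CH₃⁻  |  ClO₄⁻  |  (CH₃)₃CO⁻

ClO₄⁻ > NO₃⁻ > N₃⁻ > (CH₃)₃CO⁻ > CH₃⁻

The more stable X⁻ (or X) is on its own — i.e. the weaker a base it is — the better a leaving group it makes.
ClO₄⁻: pKₐ(HClO₄) ≈ -10 — extremely weak base; rarely used for safety reasons
NO₃⁻: pKₐ(HNO₃) ≈ -1.3
N₃⁻: pKₐ(HN₃) ≈ 4.7
(CH₃)₃CO⁻: pKₐ(t-BuOH) ≈ 18
CH₃⁻: pKₐ(CH₄) ≈ 48 — unstabilised carbanion; the worst conceivable leaving group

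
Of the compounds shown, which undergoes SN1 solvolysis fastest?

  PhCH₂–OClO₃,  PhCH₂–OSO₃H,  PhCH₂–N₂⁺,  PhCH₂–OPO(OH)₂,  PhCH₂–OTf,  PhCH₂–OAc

PhCH₂–N₂⁺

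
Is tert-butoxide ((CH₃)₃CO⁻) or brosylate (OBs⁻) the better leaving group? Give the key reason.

brosylate (OBs⁻)

brosylate (OBs⁻) is the better leaving group.
pKₐ(p-BrC₆H₄SO₃H) ≈ -2.8 versus pKₐ(t-BuOH) ≈ 18: brosylate (OBs⁻) is the much weaker base.
Arenesulfonate with a p-bromo substituent.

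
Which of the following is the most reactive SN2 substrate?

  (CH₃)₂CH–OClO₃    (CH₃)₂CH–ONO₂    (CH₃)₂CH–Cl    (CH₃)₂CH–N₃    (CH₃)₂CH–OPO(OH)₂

Identical carbon frameworks mean the comparison reduces to leaving-group quality.
Rank by basicity of the departing species: weakest base leaves most easily.
(CH₃)₂CH–OClO₃ loses ClO₄⁻: pKₐ(HClO₄) ≈ -10
(CH₃)₂CH–Cl loses Cl⁻: pKₐ(HCl) ≈ -7
(CH₃)₂CH–ONO₂ loses NO₃⁻: pKₐ(HNO₃) ≈ -1.3
(CH₃)₂CH–OPO(OH)₂ loses H₂PO₄⁻: pKₐ(H₃PO₄) ≈ 2.1
(CH₃)₂CH–N₃ loses N₃⁻: pKₐ(HN₃) ≈ 4.7

(CH₃)₂CH–OClO₃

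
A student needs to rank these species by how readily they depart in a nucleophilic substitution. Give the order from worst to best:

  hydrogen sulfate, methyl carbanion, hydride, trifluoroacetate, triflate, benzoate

methyl carbanion < hydride < benzoate < trifluoroacetate < hydrogen sulfate < triflate

triflate: pKₐ(CF₃SO₃H (triflic acid)) ≈ -14 — charge spread over three oxygens and a CF₃ group; the premier leaving group in synthesis
hydrogen sulfate: pKₐ(H₂SO₄) ≈ -3
trifluoroacetate: pKₐ(CF₃COOH) ≈ 0.2 — strongly electron-withdrawing CF₃ stabilises the carboxylate
benzoate: pKₐ(C₆H₅COOH) ≈ 4.2 — aryl carboxylate
hydride: pKₐ(H₂) ≈ 36 — extremely strong base; leaves only in special hydride-transfer contexts
methyl carbanion: pKₐ(CH₄) ≈ 48 — unstabilised carbanion; the worst conceivable leaving group
The question asks for worst first, so the sequence is read in increasing leaving-group ability.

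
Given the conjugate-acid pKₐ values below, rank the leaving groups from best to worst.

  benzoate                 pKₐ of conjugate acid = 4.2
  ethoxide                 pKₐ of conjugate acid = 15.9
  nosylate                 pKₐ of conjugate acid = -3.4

Lower conjugate-acid pKₐ ⇒ weaker base ⇒ better leaving group.
Sorting by the given values: nosylate (-3.4), benzoate (4.2), ethoxide (15.9).

nosylate > benzoate > ethoxide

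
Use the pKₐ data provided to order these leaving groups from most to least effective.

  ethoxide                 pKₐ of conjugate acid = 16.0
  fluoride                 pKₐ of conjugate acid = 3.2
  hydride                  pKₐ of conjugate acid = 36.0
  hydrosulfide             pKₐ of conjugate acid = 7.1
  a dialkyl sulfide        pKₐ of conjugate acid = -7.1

Lower conjugate-acid pKₐ ⇒ weaker base ⇒ better leaving group.
Sorting by the given values: a dialkyl sulfide (-7.1), fluoride (3.2), hydrosulfide (7.1), ethoxide (16.0), hydride (36.0).

a dialkyl sulfide > fluoride > hydrosulfide > ethoxide > hydride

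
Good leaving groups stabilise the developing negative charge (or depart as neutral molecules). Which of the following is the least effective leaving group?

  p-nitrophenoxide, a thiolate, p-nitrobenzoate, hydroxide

hydroxide

Rank by basicity of the departing species: weakest base leaves most easily.
p-nitrobenzoate: pKₐ(p-nitrobenzoic acid) ≈ 3.4
p-nitrophenoxide: pKₐ(p-nitrophenol) ≈ 7.2
a thiolate: pKₐ(RSH (a thiol)) ≈ 10.5
hydroxide: pKₐ(H₂O) ≈ 15.7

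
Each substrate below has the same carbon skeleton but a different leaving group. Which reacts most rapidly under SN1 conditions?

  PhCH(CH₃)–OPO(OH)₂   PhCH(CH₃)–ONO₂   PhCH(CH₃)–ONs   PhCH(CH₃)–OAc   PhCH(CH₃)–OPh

The skeletons are identical, so relative rate is governed entirely by leaving-group ability.
The more stable X⁻ (or X) is on its own — i.e. the weaker a base it is — the better a leaving group it makes.
PhCH(CH₃)–ONs loses ONs⁻: pKₐ(p-O₂NC₆H₄SO₃H) ≈ -3.5
PhCH(CH₃)–ONO₂ loses NO₃⁻: pKₐ(HNO₃) ≈ -1.3
PhCH(CH₃)–OPO(OH)₂ loses H₂PO₄⁻: pKₐ(H₃PO₄) ≈ 2.1
PhCH(CH₃)–OAc loses AcO⁻: pKₐ(CH₃COOH) ≈ 4.8
PhCH(CH₃)–OPh loses PhO⁻: pKₐ(C₆H₅OH (phenol)) ≈ 10

PhCH(CH₃)–ONs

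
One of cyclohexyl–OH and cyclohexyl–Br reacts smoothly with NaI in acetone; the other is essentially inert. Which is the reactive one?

cyclohexyl–Br

From cyclohexyl–OH the departing group would be OH⁻ (pKₐ(H₂O) ≈ 15.7). Strong base; essentially never leaves without prior activation.
From cyclohexyl–Br the leaving group is Br⁻ (pKₐ(HBr) ≈ -9). Weak base; good leaving group.
(In practice cyclohexyl–Br is made from cyclohexyl–OH by treatment with PBr₃, replacing the hydroxyl with bromide.)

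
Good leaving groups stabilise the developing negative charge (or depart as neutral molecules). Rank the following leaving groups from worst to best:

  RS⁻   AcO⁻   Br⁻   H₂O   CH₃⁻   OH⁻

The more stable X⁻ (or X) is on its own — i.e. the weaker a base it is — the better a leaving group it makes.
Br⁻: pKₐ(HBr) ≈ -9
H₂O: pKₐ(H₃O⁺) ≈ -1.7
AcO⁻: pKₐ(CH₃COOH) ≈ 4.8 — resonance-stabilised but still a weak base
RS⁻: pKₐ(RSH (a thiol)) ≈ 10.5
OH⁻: pKₐ(H₂O) ≈ 15.7 — strong base; essentially never leaves without prior activation
CH₃⁻: pKₐ(CH₄) ≈ 48 — unstabilised carbanion; the worst conceivable leaving group
Listed from poorest to best leaving group as asked.

CH₃⁻ < OH⁻ < RS⁻ < AcO⁻ < H₂O < Br⁻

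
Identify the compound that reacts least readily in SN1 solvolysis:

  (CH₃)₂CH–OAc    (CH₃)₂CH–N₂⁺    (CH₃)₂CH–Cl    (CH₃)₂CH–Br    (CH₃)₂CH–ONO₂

(CH₃)₂CH–OAc

With the same alkyl group throughout, only the leaving group differentiates the rates.
Rank by basicity of the departing species: weakest base leaves most easily.
(CH₃)₂CH–N₂⁺ loses N₂: no meaningful conjugate acid; N₂ departs as an exceptionally stable neutral molecule
(CH₃)₂CH–Br loses Br⁻: pKₐ(HBr) ≈ -9
(CH₃)₂CH–Cl loses Cl⁻: pKₐ(HCl) ≈ -7
(CH₃)₂CH–ONO₂ loses NO₃⁻: pKₐ(HNO₃) ≈ -1.3
(CH₃)₂CH–OAc loses AcO⁻: pKₐ(CH₃COOH) ≈ 4.8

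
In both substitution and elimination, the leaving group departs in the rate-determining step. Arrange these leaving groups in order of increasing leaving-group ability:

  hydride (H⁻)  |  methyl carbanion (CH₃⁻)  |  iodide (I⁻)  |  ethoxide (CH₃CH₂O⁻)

methyl carbanion (CH₃⁻) < hydride (H⁻) < ethoxide (CH₃CH₂O⁻) < iodide (I⁻)

iodide (I⁻): pKₐ(HI) ≈ -10 — large, highly polarisable; very weak base
ethoxide (CH₃CH₂O⁻): pKₐ(CH₃CH₂OH) ≈ 16
hydride (H⁻): pKₐ(H₂) ≈ 36 — extremely strong base; leaves only in special hydride-transfer contexts
methyl carbanion (CH₃⁻): pKₐ(CH₄) ≈ 48
Listed from poorest to best leaving group as asked.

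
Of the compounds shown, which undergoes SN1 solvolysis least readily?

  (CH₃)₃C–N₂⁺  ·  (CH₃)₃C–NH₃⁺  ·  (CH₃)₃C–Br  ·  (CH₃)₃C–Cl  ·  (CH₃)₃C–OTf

(CH₃)₃C–NH₃⁺

With the same alkyl group throughout, only the leaving group differentiates the rates.
Leaving-group ability tracks the stability of the departed species; conjugate-acid pKₐ is the usual yardstick (lower pKₐ → better LG).
(CH₃)₃C–N₂⁺ loses N₂: no meaningful conjugate acid; N₂ departs as an exceptionally stable neutral molecule
(CH₃)₃C–OTf loses OTf⁻: pKₐ(CF₃SO₃H (triflic acid)) ≈ -14
(CH₃)₃C–Br loses Br⁻: pKₐ(HBr) ≈ -9
(CH₃)₃C–Cl loses Cl⁻: pKₐ(HCl) ≈ -7
(CH₃)₃C–NH₃⁺ loses NH₃: pKₐ(NH₄⁺) ≈ 9.2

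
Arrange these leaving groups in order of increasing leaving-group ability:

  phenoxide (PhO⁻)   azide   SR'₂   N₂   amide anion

Rank by basicity of the departing species: weakest base leaves most easily.
N₂: no meaningful conjugate acid; N₂ departs as an exceptionally stable neutral molecule
SR'₂: pKₐ(R'₂SH⁺) ≈ -7
azide: pKₐ(HN₃) ≈ 4.7 — linear, resonance-stabilised
phenoxide (PhO⁻): pKₐ(C₆H₅OH (phenol)) ≈ 10
amide anion: pKₐ(NH₃) ≈ 38 — extremely strong base; never a leaving group
Reversing gives the worst-to-best order requested.

amide anion < phenoxide (PhO⁻) < azide < SR'₂ < N₂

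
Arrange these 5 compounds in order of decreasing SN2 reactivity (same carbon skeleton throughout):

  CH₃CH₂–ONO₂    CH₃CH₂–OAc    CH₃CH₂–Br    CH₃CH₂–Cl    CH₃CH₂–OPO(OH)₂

Identical carbon frameworks mean the comparison reduces to leaving-group quality.
The more stable X⁻ (or X) is on its own — i.e. the weaker a base it is — the better a leaving group it makes.
CH₃CH₂–Br loses Br⁻: pKₐ(HBr) ≈ -9
CH₃CH₂–Cl loses Cl⁻: pKₐ(HCl) ≈ -7
CH₃CH₂–ONO₂ loses NO₃⁻: pKₐ(HNO₃) ≈ -1.3
CH₃CH₂–OPO(OH)₂ loses H₂PO₄⁻: pKₐ(H₃PO₄) ≈ 2.1
CH₃CH₂–OAc loses AcO⁻: pKₐ(CH₃COOH) ≈ 4.8

CH₃CH₂–Br > CH₃CH₂–Cl > CH₃CH₂–ONO₂ > CH₃CH₂–OPO(OH)₂ > CH₃CH₂–OAc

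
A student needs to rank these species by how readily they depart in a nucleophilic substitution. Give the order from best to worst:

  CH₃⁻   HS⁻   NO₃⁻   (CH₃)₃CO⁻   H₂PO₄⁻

NO₃⁻ > H₂PO₄⁻ > HS⁻ > (CH₃)₃CO⁻ > CH₃⁻

The more stable X⁻ (or X) is on its own — i.e. the weaker a base it is — the better a leaving group it makes.
NO₃⁻: pKₐ(HNO₃) ≈ -1.3
H₂PO₄⁻: pKₐ(H₃PO₄) ≈ 2.1
HS⁻: pKₐ(H₂S) ≈ 7
(CH₃)₃CO⁻: pKₐ(t-BuOH) ≈ 18
CH₃⁻: pKₐ(CH₄) ≈ 48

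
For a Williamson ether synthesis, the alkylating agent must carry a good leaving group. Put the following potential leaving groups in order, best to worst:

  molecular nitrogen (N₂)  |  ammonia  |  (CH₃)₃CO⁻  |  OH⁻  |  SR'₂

A good leaving group is a weak base: the lower the pKₐ of its conjugate acid, the more readily it departs.
molecular nitrogen (N₂): no meaningful conjugate acid; N₂ departs as an exceptionally stable neutral molecule
SR'₂: pKₐ(R'₂SH⁺) ≈ -7 — neutral; leaves from a sulfonium salt (R–SR'₂⁺)
ammonia: pKₐ(NH₄⁺) ≈ 9.2 — neutral but moderately basic; leaves from R–NH₃⁺
OH⁻: pKₐ(H₂O) ≈ 15.7 — strong base; essentially never leaves without prior activation
(CH₃)₃CO⁻: pKₐ(t-BuOH) ≈ 18 — bulky, strongly basic alkoxide

molecular nitrogen (N₂) > SR'₂ > ammonia > OH⁻ > (CH₃)₃CO⁻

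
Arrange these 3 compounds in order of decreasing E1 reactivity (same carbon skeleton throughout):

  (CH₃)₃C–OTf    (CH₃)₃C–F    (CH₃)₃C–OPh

(CH₃)₃C–OTf > (CH₃)₃C–F > (CH₃)₃C–OPh

Same R in every case — rank the leaving groups.
The more stable X⁻ (or X) is on its own — i.e. the weaker a base it is — the better a leaving group it makes.
(CH₃)₃C–OTf loses OTf⁻: pKₐ(CF₃SO₃H (triflic acid)) ≈ -14
(CH₃)₃C–F loses F⁻: pKₐ(HF) ≈ 3.2
(CH₃)₃C–OPh loses PhO⁻: pKₐ(C₆H₅OH (phenol)) ≈ 10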